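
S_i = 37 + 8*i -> [37, 45, 53, 61, 69]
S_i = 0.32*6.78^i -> [0.32, 2.17, 14.71, 99.73, 676.19]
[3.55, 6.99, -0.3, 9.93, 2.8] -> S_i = Random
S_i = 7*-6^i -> [7, -42, 252, -1512, 9072]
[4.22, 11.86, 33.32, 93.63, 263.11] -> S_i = 4.22*2.81^i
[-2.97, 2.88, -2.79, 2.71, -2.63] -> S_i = -2.97*(-0.97)^i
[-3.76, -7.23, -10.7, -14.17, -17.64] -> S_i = -3.76 + -3.47*i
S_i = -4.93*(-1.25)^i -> [-4.93, 6.16, -7.7, 9.63, -12.04]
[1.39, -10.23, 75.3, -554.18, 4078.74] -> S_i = 1.39*(-7.36)^i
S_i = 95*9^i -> [95, 855, 7695, 69255, 623295]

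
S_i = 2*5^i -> [2, 10, 50, 250, 1250]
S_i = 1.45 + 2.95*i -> [1.45, 4.4, 7.35, 10.3, 13.25]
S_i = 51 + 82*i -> [51, 133, 215, 297, 379]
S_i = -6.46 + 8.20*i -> [-6.46, 1.74, 9.94, 18.14, 26.34]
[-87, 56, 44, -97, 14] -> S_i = Random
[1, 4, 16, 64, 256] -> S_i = 1*4^i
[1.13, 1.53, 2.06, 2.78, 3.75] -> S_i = 1.13*1.35^i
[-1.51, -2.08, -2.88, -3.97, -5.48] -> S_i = -1.51*1.38^i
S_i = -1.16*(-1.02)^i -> [-1.16, 1.18, -1.21, 1.23, -1.26]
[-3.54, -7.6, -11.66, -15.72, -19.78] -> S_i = -3.54 + -4.06*i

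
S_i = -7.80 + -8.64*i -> [-7.8, -16.44, -25.08, -33.72, -42.36]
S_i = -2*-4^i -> [-2, 8, -32, 128, -512]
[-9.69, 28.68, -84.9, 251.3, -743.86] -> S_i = -9.69*(-2.96)^i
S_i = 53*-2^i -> [53, -106, 212, -424, 848]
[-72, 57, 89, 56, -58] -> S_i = Random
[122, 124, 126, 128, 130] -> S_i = 122 + 2*i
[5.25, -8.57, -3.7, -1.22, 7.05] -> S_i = Random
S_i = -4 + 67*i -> [-4, 63, 130, 197, 264]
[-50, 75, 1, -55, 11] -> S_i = Random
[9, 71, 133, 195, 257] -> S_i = 9 + 62*i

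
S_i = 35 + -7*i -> [35, 28, 21, 14, 7]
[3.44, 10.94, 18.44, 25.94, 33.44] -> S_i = 3.44 + 7.50*i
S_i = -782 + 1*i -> [-782, -781, -780, -779, -778]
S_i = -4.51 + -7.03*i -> [-4.51, -11.54, -18.57, -25.6, -32.63]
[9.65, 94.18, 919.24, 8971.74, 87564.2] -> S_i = 9.65*9.76^i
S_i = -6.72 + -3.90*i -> [-6.72, -10.62, -14.52, -18.42, -22.32]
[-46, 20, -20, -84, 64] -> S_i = Random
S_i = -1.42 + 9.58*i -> [-1.42, 8.16, 17.74, 27.32, 36.9]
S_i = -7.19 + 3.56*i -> [-7.19, -3.63, -0.07, 3.49, 7.05]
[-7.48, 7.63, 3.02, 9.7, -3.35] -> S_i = Random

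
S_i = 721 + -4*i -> [721, 717, 713, 709, 705]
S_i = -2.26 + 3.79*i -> [-2.26, 1.53, 5.32, 9.11, 12.9]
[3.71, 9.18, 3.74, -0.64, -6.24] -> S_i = Random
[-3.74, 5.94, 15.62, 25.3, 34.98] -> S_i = -3.74 + 9.68*i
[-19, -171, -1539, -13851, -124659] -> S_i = -19*9^i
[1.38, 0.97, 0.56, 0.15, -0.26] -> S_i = 1.38 + -0.41*i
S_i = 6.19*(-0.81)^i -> [6.19, -5.01, 4.06, -3.29, 2.66]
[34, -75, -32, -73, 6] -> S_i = Random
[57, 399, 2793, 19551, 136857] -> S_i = 57*7^i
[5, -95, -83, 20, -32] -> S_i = Random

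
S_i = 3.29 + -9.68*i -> [3.29, -6.39, -16.07, -25.75, -35.43]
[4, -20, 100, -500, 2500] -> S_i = 4*-5^i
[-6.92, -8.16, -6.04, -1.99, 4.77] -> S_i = Random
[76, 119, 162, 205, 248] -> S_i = 76 + 43*i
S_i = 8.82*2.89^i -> [8.82, 25.49, 73.67, 212.89, 615.26]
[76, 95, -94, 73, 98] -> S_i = Random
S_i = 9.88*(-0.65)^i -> [9.88, -6.42, 4.17, -2.71, 1.76]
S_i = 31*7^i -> [31, 217, 1519, 10633, 74431]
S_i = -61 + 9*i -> [-61, -52, -43, -34, -25]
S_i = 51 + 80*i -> [51, 131, 211, 291, 371]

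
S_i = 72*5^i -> [72, 360, 1800, 9000, 45000]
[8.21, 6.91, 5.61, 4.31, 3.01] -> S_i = 8.21 + -1.30*i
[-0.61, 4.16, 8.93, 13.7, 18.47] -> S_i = -0.61 + 4.77*i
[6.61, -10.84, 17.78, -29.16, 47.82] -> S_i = 6.61*(-1.64)^i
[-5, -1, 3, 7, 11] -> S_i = -5 + 4*i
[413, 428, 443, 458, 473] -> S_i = 413 + 15*i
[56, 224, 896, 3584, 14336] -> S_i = 56*4^i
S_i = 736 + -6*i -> [736, 730, 724, 718, 712]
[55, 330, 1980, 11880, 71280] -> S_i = 55*6^i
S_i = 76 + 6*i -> [76, 82, 88, 94, 100]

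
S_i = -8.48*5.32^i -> [-8.48, -45.11, -240.0, -1276.82, -6792.7]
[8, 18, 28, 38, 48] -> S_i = 8 + 10*i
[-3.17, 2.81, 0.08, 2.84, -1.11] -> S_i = Random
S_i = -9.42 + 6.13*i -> [-9.42, -3.29, 2.84, 8.97, 15.1]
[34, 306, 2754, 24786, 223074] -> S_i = 34*9^i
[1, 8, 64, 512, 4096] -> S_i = 1*8^i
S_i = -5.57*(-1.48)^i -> [-5.57, 8.24, -12.2, 18.06, -26.72]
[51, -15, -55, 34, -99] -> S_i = Random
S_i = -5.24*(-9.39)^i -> [-5.24, 49.2, -462.02, 4338.38, -40737.43]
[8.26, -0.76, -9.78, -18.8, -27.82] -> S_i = 8.26 + -9.02*i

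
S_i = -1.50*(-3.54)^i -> [-1.5, 5.31, -18.8, 66.54, -235.56]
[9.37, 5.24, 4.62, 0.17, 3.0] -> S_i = Random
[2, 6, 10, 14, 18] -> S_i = 2 + 4*i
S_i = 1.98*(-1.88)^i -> [1.98, -3.72, 7.0, -13.16, 24.73]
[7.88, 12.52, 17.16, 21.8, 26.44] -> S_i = 7.88 + 4.64*i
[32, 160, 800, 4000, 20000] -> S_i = 32*5^i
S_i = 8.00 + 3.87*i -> [8.0, 11.87, 15.74, 19.61, 23.48]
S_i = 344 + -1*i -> [344, 343, 342, 341, 340]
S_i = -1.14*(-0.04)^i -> [-1.14, 0.05, -0.0, 0.0, -0.0]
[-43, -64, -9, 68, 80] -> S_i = Random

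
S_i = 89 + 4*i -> [89, 93, 97, 101, 105]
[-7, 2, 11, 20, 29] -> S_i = -7 + 9*i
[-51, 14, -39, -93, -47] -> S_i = Random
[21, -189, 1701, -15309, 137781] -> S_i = 21*-9^i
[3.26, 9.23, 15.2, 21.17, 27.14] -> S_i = 3.26 + 5.97*i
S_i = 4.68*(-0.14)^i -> [4.68, -0.66, 0.09, -0.01, 0.0]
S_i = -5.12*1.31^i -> [-5.12, -6.71, -8.79, -11.51, -15.08]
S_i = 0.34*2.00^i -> [0.34, 0.68, 1.36, 2.72, 5.44]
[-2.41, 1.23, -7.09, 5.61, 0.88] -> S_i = Random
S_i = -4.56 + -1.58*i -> [-4.56, -6.14, -7.72, -9.3, -10.88]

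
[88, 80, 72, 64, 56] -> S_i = 88 + -8*i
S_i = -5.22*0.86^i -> [-5.22, -4.49, -3.86, -3.32, -2.86]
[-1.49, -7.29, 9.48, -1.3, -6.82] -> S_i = Random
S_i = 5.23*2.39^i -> [5.23, 12.5, 29.87, 71.4, 170.64]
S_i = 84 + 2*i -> [84, 86, 88, 90, 92]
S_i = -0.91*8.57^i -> [-0.91, -7.8, -66.83, -572.77, -4908.68]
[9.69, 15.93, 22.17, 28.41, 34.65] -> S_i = 9.69 + 6.24*i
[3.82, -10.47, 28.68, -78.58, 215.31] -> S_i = 3.82*(-2.74)^i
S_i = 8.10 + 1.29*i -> [8.1, 9.39, 10.68, 11.97, 13.26]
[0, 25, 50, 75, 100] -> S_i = 0 + 25*i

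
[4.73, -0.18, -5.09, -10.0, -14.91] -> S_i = 4.73 + -4.91*i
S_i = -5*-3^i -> [-5, 15, -45, 135, -405]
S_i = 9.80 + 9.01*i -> [9.8, 18.81, 27.82, 36.83, 45.84]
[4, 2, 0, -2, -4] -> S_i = 4 + -2*i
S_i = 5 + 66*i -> [5, 71, 137, 203, 269]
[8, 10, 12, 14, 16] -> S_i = 8 + 2*i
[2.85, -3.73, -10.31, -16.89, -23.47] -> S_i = 2.85 + -6.58*i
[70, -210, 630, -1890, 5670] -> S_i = 70*-3^i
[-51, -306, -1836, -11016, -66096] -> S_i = -51*6^i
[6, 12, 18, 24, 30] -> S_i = 6 + 6*i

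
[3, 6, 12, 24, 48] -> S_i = 3*2^i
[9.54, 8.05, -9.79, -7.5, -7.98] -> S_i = Random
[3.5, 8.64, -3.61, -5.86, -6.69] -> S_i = Random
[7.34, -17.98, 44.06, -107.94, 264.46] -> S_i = 7.34*(-2.45)^i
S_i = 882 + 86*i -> [882, 968, 1054, 1140, 1226]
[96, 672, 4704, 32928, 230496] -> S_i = 96*7^i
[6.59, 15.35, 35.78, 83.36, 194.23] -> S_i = 6.59*2.33^i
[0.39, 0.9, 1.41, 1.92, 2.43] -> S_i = 0.39 + 0.51*i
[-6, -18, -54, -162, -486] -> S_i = -6*3^i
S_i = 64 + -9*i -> [64, 55, 46, 37, 28]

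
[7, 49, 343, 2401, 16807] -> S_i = 7*7^i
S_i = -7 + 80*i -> [-7, 73, 153, 233, 313]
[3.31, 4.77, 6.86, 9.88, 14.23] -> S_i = 3.31*1.44^i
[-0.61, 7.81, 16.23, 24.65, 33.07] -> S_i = -0.61 + 8.42*i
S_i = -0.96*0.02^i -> [-0.96, -0.02, -0.0, -0.0, -0.0]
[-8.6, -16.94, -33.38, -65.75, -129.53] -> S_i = -8.60*1.97^i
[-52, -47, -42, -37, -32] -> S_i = -52 + 5*i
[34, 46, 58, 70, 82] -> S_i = 34 + 12*i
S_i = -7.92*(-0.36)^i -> [-7.92, 2.85, -1.03, 0.37, -0.13]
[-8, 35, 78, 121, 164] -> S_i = -8 + 43*i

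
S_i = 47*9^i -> [47, 423, 3807, 34263, 308367]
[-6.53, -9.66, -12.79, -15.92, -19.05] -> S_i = -6.53 + -3.13*i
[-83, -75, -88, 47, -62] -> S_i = Random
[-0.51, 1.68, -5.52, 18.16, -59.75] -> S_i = -0.51*(-3.29)^i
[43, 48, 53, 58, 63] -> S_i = 43 + 5*i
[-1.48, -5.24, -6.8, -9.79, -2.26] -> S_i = Random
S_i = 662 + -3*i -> [662, 659, 656, 653, 650]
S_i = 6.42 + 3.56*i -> [6.42, 9.98, 13.54, 17.1, 20.66]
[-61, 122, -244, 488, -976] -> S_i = -61*-2^i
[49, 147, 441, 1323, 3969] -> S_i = 49*3^i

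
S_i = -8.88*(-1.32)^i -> [-8.88, 11.72, -15.47, 20.42, -26.96]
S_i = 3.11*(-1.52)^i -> [3.11, -4.73, 7.19, -10.92, 16.6]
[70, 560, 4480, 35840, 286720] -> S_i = 70*8^i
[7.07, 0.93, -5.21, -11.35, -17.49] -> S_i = 7.07 + -6.14*i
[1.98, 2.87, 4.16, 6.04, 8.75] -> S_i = 1.98*1.45^i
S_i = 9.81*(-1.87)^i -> [9.81, -18.34, 34.3, -64.15, 119.96]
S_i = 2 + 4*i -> [2, 6, 10, 14, 18]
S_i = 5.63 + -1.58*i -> [5.63, 4.05, 2.47, 0.89, -0.69]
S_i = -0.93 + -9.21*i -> [-0.93, -10.14, -19.35, -28.56, -37.77]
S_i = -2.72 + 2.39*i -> [-2.72, -0.33, 2.06, 4.45, 6.84]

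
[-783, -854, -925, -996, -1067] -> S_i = -783 + -71*i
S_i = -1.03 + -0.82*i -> [-1.03, -1.85, -2.67, -3.49, -4.31]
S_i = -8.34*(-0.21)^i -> [-8.34, 1.75, -0.37, 0.08, -0.02]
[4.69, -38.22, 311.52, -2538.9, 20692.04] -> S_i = 4.69*(-8.15)^i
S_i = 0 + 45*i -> [0, 45, 90, 135, 180]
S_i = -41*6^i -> [-41, -246, -1476, -8856, -53136]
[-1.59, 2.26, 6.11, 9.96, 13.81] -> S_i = -1.59 + 3.85*i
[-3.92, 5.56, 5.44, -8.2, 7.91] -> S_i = Random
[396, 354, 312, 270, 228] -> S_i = 396 + -42*i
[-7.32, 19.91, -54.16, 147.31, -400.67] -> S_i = -7.32*(-2.72)^i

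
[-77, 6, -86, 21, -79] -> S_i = Random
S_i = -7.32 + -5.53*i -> [-7.32, -12.85, -18.38, -23.91, -29.44]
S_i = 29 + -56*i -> [29, -27, -83, -139, -195]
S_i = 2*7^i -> [2, 14, 98, 686, 4802]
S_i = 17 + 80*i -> [17, 97, 177, 257, 337]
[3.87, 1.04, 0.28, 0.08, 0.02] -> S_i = 3.87*0.27^i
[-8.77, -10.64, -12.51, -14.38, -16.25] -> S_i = -8.77 + -1.87*i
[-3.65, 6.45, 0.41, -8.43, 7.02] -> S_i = Random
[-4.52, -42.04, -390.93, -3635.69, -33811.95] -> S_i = -4.52*9.30^i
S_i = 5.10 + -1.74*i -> [5.1, 3.36, 1.62, -0.12, -1.86]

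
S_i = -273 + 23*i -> [-273, -250, -227, -204, -181]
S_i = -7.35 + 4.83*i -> [-7.35, -2.52, 2.31, 7.14, 11.97]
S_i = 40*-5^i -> [40, -200, 1000, -5000, 25000]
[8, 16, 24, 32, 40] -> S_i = 8 + 8*i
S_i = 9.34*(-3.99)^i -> [9.34, -37.27, 148.69, -593.29, 2367.22]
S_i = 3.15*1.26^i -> [3.15, 3.97, 5.0, 6.3, 7.94]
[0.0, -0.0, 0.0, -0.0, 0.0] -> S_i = 0.00*(-2.33)^i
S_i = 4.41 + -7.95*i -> [4.41, -3.54, -11.49, -19.44, -27.39]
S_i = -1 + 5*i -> [-1, 4, 9, 14, 19]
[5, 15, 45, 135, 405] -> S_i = 5*3^i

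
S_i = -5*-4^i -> [-5, 20, -80, 320, -1280]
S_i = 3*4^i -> [3, 12, 48, 192, 768]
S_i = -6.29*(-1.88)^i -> [-6.29, 11.83, -22.23, 41.79, -78.57]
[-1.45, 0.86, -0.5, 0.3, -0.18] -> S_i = -1.45*(-0.59)^i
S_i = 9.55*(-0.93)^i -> [9.55, -8.88, 8.26, -7.68, 7.14]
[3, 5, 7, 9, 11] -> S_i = 3 + 2*i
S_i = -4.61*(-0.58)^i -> [-4.61, 2.67, -1.55, 0.9, -0.52]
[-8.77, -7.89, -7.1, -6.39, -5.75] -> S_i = -8.77*0.90^i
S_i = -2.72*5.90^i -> [-2.72, -16.05, -94.68, -558.63, -3295.92]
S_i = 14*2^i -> [14, 28, 56, 112, 224]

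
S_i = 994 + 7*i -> [994, 1001, 1008, 1015, 1022]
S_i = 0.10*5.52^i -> [0.1, 0.55, 3.05, 16.82, 92.84]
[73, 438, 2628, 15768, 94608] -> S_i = 73*6^i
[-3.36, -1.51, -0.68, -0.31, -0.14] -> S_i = -3.36*0.45^i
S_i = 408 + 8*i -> [408, 416, 424, 432, 440]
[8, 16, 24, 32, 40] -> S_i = 8 + 8*i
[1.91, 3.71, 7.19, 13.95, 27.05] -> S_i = 1.91*1.94^i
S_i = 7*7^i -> [7, 49, 343, 2401, 16807]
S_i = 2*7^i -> [2, 14, 98, 686, 4802]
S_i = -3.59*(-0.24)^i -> [-3.59, 0.86, -0.21, 0.05, -0.01]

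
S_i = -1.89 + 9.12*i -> [-1.89, 7.23, 16.35, 25.47, 34.59]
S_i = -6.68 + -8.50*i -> [-6.68, -15.18, -23.68, -32.18, -40.68]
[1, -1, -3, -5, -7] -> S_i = 1 + -2*i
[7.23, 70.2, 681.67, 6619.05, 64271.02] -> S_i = 7.23*9.71^i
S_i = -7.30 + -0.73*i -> [-7.3, -8.03, -8.76, -9.49, -10.22]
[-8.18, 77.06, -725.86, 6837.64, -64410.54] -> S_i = -8.18*(-9.42)^i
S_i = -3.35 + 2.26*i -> [-3.35, -1.09, 1.17, 3.43, 5.69]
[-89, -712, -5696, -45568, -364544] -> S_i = -89*8^i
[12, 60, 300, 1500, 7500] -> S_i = 12*5^i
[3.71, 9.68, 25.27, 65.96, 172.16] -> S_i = 3.71*2.61^i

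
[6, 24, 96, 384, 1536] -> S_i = 6*4^i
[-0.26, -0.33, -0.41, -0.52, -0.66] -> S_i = -0.26*1.26^i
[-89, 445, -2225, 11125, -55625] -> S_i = -89*-5^i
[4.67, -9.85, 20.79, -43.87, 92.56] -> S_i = 4.67*(-2.11)^i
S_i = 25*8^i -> [25, 200, 1600, 12800, 102400]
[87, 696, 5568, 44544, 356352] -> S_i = 87*8^i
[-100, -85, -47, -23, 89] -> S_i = Random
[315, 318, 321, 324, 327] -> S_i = 315 + 3*i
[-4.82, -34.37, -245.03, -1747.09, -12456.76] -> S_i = -4.82*7.13^i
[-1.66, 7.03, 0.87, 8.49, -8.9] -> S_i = Random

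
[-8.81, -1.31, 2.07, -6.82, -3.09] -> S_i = Random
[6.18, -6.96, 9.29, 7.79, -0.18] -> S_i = Random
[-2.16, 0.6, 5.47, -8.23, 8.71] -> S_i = Random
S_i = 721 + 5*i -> [721, 726, 731, 736, 741]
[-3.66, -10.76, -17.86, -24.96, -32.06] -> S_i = -3.66 + -7.10*i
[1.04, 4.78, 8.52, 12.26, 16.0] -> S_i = 1.04 + 3.74*i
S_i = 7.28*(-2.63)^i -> [7.28, -19.15, 50.36, -132.43, 348.3]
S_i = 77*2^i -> [77, 154, 308, 616, 1232]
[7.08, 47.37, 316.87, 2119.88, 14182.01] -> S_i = 7.08*6.69^i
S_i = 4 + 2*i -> [4, 6, 8, 10, 12]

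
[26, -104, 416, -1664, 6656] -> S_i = 26*-4^i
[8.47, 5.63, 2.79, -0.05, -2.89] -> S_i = 8.47 + -2.84*i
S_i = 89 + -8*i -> [89, 81, 73, 65, 57]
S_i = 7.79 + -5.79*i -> [7.79, 2.0, -3.79, -9.58, -15.37]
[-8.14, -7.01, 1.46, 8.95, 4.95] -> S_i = Random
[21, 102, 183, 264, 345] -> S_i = 21 + 81*i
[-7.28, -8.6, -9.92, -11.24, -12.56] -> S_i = -7.28 + -1.32*i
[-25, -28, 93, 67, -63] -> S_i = Random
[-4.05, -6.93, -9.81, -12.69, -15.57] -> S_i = -4.05 + -2.88*i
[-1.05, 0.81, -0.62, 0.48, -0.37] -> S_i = -1.05*(-0.77)^i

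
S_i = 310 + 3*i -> [310, 313, 316, 319, 322]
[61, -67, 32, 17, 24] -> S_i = Random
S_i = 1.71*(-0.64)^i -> [1.71, -1.09, 0.7, -0.45, 0.29]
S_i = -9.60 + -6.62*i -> [-9.6, -16.22, -22.84, -29.46, -36.08]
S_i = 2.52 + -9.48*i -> [2.52, -6.96, -16.44, -25.92, -35.4]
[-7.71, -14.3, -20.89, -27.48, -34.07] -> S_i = -7.71 + -6.59*i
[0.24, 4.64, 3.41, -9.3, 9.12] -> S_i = Random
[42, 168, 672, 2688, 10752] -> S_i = 42*4^i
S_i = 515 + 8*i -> [515, 523, 531, 539, 547]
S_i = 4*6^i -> [4, 24, 144, 864, 5184]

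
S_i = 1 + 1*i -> [1, 2, 3, 4, 5]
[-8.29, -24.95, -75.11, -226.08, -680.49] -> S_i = -8.29*3.01^i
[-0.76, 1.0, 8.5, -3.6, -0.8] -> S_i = Random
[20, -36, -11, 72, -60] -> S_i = Random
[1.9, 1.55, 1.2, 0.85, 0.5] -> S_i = 1.90 + -0.35*i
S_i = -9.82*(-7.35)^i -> [-9.82, 72.18, -530.5, 3899.18, -28658.99]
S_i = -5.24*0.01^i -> [-5.24, -0.05, -0.0, -0.0, -0.0]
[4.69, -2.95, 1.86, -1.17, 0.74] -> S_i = 4.69*(-0.63)^i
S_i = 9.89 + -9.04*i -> [9.89, 0.85, -8.19, -17.23, -26.27]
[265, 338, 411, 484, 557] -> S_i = 265 + 73*i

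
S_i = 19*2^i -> [19, 38, 76, 152, 304]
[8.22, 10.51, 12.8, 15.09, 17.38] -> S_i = 8.22 + 2.29*i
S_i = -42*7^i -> [-42, -294, -2058, -14406, -100842]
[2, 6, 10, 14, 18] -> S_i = 2 + 4*i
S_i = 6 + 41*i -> [6, 47, 88, 129, 170]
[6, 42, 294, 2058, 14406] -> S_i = 6*7^i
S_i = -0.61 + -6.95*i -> [-0.61, -7.56, -14.51, -21.46, -28.41]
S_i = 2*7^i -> [2, 14, 98, 686, 4802]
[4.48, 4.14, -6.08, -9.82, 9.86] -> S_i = Random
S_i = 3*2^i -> [3, 6, 12, 24, 48]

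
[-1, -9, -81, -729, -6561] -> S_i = -1*9^i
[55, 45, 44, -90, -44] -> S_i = Random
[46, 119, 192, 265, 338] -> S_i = 46 + 73*i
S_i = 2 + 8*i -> [2, 10, 18, 26, 34]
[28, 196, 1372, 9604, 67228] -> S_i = 28*7^i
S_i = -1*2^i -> [-1, -2, -4, -8, -16]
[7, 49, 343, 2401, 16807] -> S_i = 7*7^i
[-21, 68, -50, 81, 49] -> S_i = Random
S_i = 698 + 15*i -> [698, 713, 728, 743, 758]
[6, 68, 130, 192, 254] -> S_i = 6 + 62*i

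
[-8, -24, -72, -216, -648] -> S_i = -8*3^i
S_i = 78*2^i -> [78, 156, 312, 624, 1248]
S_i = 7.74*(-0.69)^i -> [7.74, -5.34, 3.69, -2.54, 1.75]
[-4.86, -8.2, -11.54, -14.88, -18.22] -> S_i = -4.86 + -3.34*i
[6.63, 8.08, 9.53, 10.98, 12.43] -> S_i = 6.63 + 1.45*i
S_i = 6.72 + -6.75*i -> [6.72, -0.03, -6.78, -13.53, -20.28]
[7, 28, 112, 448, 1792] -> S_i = 7*4^i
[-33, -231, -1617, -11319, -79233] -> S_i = -33*7^i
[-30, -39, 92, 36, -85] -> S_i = Random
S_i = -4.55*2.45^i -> [-4.55, -11.15, -27.31, -66.91, -163.94]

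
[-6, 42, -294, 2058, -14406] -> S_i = -6*-7^i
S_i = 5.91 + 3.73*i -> [5.91, 9.64, 13.37, 17.1, 20.83]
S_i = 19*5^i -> [19, 95, 475, 2375, 11875]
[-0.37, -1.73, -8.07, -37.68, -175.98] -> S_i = -0.37*4.67^i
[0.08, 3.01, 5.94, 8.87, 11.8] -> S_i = 0.08 + 2.93*i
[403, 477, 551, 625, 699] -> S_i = 403 + 74*i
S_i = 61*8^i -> [61, 488, 3904, 31232, 249856]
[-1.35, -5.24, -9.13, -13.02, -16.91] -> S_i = -1.35 + -3.89*i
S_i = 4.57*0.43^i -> [4.57, 1.97, 0.84, 0.36, 0.16]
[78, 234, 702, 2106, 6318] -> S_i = 78*3^i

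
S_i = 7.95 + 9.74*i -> [7.95, 17.69, 27.43, 37.17, 46.91]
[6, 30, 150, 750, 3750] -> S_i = 6*5^i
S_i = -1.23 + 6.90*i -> [-1.23, 5.67, 12.57, 19.47, 26.37]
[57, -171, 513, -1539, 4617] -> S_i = 57*-3^i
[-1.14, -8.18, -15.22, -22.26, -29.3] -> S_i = -1.14 + -7.04*i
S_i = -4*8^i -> [-4, -32, -256, -2048, -16384]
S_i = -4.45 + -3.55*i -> [-4.45, -8.0, -11.55, -15.1, -18.65]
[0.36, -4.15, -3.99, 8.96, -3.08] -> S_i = Random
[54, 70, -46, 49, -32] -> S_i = Random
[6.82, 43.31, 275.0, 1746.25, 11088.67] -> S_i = 6.82*6.35^i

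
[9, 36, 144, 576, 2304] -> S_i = 9*4^i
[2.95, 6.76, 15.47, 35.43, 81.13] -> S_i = 2.95*2.29^i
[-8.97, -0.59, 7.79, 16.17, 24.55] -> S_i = -8.97 + 8.38*i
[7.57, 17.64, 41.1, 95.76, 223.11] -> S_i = 7.57*2.33^i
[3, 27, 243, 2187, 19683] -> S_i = 3*9^i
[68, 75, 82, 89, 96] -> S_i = 68 + 7*i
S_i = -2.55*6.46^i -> [-2.55, -16.47, -106.42, -687.44, -4440.89]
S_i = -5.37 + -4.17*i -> [-5.37, -9.54, -13.71, -17.88, -22.05]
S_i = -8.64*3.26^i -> [-8.64, -28.17, -91.82, -299.34, -975.85]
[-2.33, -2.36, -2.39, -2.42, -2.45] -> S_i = -2.33 + -0.03*i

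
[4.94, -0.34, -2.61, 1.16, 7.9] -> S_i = Random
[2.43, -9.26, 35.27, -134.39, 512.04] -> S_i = 2.43*(-3.81)^i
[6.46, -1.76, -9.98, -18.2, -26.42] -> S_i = 6.46 + -8.22*i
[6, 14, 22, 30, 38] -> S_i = 6 + 8*i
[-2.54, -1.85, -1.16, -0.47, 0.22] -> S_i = -2.54 + 0.69*i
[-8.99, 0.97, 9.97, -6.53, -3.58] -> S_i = Random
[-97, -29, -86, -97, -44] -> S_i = Random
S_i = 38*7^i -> [38, 266, 1862, 13034, 91238]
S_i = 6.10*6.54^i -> [6.1, 39.89, 260.91, 1706.33, 11159.4]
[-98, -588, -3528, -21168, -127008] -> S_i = -98*6^i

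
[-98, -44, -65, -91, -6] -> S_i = Random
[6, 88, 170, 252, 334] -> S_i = 6 + 82*i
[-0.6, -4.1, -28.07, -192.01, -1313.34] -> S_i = -0.60*6.84^i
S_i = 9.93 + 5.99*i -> [9.93, 15.92, 21.91, 27.9, 33.89]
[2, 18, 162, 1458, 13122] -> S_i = 2*9^i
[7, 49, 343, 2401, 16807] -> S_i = 7*7^i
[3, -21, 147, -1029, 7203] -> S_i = 3*-7^i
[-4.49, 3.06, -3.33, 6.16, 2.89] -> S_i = Random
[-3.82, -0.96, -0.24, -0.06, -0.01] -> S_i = -3.82*0.25^i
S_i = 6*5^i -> [6, 30, 150, 750, 3750]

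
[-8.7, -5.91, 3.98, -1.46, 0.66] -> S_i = Random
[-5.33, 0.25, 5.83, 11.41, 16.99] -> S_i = -5.33 + 5.58*i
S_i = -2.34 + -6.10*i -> [-2.34, -8.44, -14.54, -20.64, -26.74]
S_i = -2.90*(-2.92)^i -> [-2.9, 8.47, -24.73, 72.2, -210.83]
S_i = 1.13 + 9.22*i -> [1.13, 10.35, 19.57, 28.79, 38.01]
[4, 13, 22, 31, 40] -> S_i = 4 + 9*i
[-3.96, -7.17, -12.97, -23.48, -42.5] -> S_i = -3.96*1.81^i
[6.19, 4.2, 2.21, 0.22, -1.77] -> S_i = 6.19 + -1.99*i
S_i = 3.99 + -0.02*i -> [3.99, 3.97, 3.95, 3.93, 3.91]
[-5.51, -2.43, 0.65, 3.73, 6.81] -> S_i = -5.51 + 3.08*i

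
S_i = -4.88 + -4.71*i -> [-4.88, -9.59, -14.3, -19.01, -23.72]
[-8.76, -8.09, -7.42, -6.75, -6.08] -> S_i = -8.76 + 0.67*i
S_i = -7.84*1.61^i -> [-7.84, -12.62, -20.32, -32.72, -52.68]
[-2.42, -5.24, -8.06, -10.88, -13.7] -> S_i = -2.42 + -2.82*i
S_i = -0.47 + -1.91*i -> [-0.47, -2.38, -4.29, -6.2, -8.11]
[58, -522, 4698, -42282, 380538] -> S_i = 58*-9^i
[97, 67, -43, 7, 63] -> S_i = Random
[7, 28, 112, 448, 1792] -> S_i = 7*4^i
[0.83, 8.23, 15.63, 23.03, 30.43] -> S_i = 0.83 + 7.40*i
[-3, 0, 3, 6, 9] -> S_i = -3 + 3*i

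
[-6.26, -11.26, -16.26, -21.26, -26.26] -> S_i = -6.26 + -5.00*i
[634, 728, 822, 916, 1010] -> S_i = 634 + 94*i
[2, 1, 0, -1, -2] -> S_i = 2 + -1*i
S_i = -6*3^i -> [-6, -18, -54, -162, -486]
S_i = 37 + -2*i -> [37, 35, 33, 31, 29]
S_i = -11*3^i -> [-11, -33, -99, -297, -891]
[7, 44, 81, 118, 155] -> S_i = 7 + 37*i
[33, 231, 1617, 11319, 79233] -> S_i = 33*7^i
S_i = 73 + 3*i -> [73, 76, 79, 82, 85]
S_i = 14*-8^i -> [14, -112, 896, -7168, 57344]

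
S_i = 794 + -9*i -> [794, 785, 776, 767, 758]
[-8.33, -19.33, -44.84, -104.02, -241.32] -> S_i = -8.33*2.32^i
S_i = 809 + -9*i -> [809, 800, 791, 782, 773]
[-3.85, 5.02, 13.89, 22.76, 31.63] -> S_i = -3.85 + 8.87*i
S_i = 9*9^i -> [9, 81, 729, 6561, 59049]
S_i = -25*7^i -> [-25, -175, -1225, -8575, -60025]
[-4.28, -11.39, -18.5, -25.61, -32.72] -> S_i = -4.28 + -7.11*i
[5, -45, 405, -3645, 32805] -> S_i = 5*-9^i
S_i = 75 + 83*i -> [75, 158, 241, 324, 407]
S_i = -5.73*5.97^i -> [-5.73, -34.21, -204.22, -1219.21, -7278.67]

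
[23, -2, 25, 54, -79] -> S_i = Random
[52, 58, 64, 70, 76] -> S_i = 52 + 6*i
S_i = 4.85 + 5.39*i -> [4.85, 10.24, 15.63, 21.02, 26.41]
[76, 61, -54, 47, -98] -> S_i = Random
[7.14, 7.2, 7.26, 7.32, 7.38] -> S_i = 7.14 + 0.06*i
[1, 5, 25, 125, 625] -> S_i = 1*5^i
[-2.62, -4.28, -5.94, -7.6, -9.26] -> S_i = -2.62 + -1.66*i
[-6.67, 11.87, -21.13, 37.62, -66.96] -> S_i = -6.67*(-1.78)^i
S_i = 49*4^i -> [49, 196, 784, 3136, 12544]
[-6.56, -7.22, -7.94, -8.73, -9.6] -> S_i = -6.56*1.10^i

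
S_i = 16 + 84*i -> [16, 100, 184, 268, 352]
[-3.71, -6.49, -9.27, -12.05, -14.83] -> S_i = -3.71 + -2.78*i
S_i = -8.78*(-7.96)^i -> [-8.78, 69.89, -556.31, 4428.27, -35249.0]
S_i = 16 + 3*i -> [16, 19, 22, 25, 28]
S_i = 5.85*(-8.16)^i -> [5.85, -47.74, 389.53, -3178.53, 25936.81]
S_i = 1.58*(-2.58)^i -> [1.58, -4.08, 10.52, -27.13, 70.01]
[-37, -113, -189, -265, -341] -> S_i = -37 + -76*i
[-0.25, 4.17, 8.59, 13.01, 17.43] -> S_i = -0.25 + 4.42*i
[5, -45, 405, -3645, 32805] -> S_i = 5*-9^i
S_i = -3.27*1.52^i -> [-3.27, -4.97, -7.56, -11.48, -17.46]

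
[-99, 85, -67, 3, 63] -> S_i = Random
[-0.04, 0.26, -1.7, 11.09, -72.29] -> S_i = -0.04*(-6.52)^i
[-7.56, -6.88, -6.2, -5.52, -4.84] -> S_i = -7.56 + 0.68*i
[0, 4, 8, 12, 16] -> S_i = 0 + 4*i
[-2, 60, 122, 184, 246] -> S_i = -2 + 62*i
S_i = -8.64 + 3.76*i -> [-8.64, -4.88, -1.12, 2.64, 6.4]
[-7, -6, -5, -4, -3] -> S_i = -7 + 1*i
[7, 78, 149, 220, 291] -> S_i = 7 + 71*i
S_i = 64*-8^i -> [64, -512, 4096, -32768, 262144]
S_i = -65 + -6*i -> [-65, -71, -77, -83, -89]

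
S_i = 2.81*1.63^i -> [2.81, 4.58, 7.47, 12.17, 19.84]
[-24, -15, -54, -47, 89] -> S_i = Random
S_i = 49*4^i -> [49, 196, 784, 3136, 12544]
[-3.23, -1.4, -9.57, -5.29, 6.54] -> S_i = Random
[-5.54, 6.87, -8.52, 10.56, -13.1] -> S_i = -5.54*(-1.24)^i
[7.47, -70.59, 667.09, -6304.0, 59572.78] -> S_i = 7.47*(-9.45)^i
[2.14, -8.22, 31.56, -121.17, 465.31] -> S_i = 2.14*(-3.84)^i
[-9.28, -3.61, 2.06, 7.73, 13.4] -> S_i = -9.28 + 5.67*i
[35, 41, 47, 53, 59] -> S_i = 35 + 6*i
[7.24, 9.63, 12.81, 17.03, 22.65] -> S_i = 7.24*1.33^i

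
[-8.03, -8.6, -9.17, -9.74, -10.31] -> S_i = -8.03 + -0.57*i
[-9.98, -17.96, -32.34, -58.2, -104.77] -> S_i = -9.98*1.80^i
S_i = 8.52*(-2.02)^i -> [8.52, -17.21, 34.77, -70.23, 141.86]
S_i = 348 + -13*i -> [348, 335, 322, 309, 296]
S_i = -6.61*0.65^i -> [-6.61, -4.3, -2.79, -1.82, -1.18]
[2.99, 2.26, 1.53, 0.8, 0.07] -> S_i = 2.99 + -0.73*i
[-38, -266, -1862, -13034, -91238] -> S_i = -38*7^i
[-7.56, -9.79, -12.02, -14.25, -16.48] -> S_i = -7.56 + -2.23*i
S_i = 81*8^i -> [81, 648, 5184, 41472, 331776]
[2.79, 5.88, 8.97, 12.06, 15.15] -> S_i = 2.79 + 3.09*i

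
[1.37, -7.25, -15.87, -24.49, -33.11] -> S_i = 1.37 + -8.62*i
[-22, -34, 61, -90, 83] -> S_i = Random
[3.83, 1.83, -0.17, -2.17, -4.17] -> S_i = 3.83 + -2.00*i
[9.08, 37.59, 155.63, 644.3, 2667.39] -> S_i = 9.08*4.14^i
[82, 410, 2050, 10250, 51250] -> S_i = 82*5^i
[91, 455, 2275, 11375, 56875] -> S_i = 91*5^i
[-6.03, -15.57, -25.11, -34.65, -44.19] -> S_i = -6.03 + -9.54*i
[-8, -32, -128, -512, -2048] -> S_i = -8*4^i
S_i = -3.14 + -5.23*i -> [-3.14, -8.37, -13.6, -18.83, -24.06]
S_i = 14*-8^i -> [14, -112, 896, -7168, 57344]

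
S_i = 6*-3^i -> [6, -18, 54, -162, 486]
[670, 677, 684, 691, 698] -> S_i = 670 + 7*i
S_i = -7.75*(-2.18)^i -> [-7.75, 16.9, -36.83, 80.29, -175.04]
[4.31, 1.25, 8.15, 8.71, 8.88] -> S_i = Random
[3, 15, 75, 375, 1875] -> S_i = 3*5^i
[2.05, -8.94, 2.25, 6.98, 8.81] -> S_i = Random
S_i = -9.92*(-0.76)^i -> [-9.92, 7.54, -5.73, 4.35, -3.31]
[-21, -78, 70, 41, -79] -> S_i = Random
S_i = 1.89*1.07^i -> [1.89, 2.02, 2.16, 2.32, 2.48]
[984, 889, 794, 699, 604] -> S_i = 984 + -95*i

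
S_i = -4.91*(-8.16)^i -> [-4.91, 40.07, -326.94, 2667.79, -21769.18]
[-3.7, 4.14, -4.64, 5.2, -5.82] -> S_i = -3.70*(-1.12)^i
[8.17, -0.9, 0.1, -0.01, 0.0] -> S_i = 8.17*(-0.11)^i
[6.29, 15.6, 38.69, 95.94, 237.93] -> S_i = 6.29*2.48^i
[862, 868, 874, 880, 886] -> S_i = 862 + 6*i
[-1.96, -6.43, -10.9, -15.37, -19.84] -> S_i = -1.96 + -4.47*i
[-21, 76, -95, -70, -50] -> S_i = Random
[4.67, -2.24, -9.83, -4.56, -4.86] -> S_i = Random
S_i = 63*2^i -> [63, 126, 252, 504, 1008]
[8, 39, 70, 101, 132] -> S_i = 8 + 31*i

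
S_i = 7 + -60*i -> [7, -53, -113, -173, -233]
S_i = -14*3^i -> [-14, -42, -126, -378, -1134]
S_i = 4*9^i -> [4, 36, 324, 2916, 26244]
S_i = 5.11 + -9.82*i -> [5.11, -4.71, -14.53, -24.35, -34.17]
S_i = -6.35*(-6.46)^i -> [-6.35, 41.02, -265.0, 1711.87, -11058.69]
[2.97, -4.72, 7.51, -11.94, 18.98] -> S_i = 2.97*(-1.59)^i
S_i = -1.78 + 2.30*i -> [-1.78, 0.52, 2.82, 5.12, 7.42]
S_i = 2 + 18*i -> [2, 20, 38, 56, 74]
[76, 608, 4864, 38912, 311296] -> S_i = 76*8^i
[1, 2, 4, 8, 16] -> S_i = 1*2^i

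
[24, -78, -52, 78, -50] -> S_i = Random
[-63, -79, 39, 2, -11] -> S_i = Random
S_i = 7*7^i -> [7, 49, 343, 2401, 16807]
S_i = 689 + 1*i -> [689, 690, 691, 692, 693]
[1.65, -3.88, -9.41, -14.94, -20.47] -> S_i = 1.65 + -5.53*i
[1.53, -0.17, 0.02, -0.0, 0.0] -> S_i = 1.53*(-0.11)^i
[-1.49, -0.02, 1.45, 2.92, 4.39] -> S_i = -1.49 + 1.47*i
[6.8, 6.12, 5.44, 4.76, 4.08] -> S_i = 6.80 + -0.68*i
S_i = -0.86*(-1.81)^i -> [-0.86, 1.56, -2.82, 5.1, -9.23]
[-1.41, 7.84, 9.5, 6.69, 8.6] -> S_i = Random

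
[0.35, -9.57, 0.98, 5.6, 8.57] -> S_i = Random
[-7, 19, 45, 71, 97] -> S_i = -7 + 26*i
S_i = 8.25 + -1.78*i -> [8.25, 6.47, 4.69, 2.91, 1.13]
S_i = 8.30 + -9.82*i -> [8.3, -1.52, -11.34, -21.16, -30.98]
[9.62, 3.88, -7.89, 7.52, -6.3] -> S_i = Random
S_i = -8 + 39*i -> [-8, 31, 70, 109, 148]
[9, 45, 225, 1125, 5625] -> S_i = 9*5^i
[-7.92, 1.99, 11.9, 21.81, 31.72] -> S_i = -7.92 + 9.91*i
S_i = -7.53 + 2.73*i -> [-7.53, -4.8, -2.07, 0.66, 3.39]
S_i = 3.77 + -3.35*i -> [3.77, 0.42, -2.93, -6.28, -9.63]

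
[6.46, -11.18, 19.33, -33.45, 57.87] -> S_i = 6.46*(-1.73)^i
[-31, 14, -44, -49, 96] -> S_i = Random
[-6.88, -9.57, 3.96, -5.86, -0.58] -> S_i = Random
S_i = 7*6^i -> [7, 42, 252, 1512, 9072]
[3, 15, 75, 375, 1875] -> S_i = 3*5^i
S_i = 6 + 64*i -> [6, 70, 134, 198, 262]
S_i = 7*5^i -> [7, 35, 175, 875, 4375]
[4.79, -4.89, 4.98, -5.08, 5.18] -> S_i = 4.79*(-1.02)^i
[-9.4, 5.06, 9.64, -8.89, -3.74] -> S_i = Random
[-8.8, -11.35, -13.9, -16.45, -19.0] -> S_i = -8.80 + -2.55*i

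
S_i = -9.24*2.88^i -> [-9.24, -26.61, -76.64, -220.72, -635.68]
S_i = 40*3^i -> [40, 120, 360, 1080, 3240]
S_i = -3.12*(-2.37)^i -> [-3.12, 7.39, -17.52, 41.53, -98.43]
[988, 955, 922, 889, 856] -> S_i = 988 + -33*i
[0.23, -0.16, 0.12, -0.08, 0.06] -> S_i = 0.23*(-0.71)^i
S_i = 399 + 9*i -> [399, 408, 417, 426, 435]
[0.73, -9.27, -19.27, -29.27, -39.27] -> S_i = 0.73 + -10.00*i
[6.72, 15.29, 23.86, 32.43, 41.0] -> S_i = 6.72 + 8.57*i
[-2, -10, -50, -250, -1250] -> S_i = -2*5^i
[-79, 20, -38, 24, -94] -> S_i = Random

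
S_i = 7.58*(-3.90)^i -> [7.58, -29.56, 115.29, -449.64, 1753.59]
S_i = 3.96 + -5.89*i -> [3.96, -1.93, -7.82, -13.71, -19.6]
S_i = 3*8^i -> [3, 24, 192, 1536, 12288]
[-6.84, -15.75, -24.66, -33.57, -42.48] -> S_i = -6.84 + -8.91*i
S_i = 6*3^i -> [6, 18, 54, 162, 486]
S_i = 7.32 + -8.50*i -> [7.32, -1.18, -9.68, -18.18, -26.68]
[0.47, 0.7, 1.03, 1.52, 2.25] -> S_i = 0.47*1.48^i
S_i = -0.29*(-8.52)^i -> [-0.29, 2.47, -21.05, 179.36, -1528.12]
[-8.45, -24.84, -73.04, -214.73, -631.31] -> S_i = -8.45*2.94^i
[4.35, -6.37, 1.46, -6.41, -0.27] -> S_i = Random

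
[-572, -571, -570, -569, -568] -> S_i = -572 + 1*i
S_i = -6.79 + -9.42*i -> [-6.79, -16.21, -25.63, -35.05, -44.47]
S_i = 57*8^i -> [57, 456, 3648, 29184, 233472]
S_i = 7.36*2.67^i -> [7.36, 19.65, 52.47, 140.09, 374.04]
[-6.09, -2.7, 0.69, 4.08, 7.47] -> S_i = -6.09 + 3.39*i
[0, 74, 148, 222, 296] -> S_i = 0 + 74*i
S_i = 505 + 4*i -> [505, 509, 513, 517, 521]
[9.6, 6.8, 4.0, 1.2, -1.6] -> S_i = 9.60 + -2.80*i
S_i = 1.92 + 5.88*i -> [1.92, 7.8, 13.68, 19.56, 25.44]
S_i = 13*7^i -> [13, 91, 637, 4459, 31213]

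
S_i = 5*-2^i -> [5, -10, 20, -40, 80]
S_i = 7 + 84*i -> [7, 91, 175, 259, 343]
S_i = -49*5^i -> [-49, -245, -1225, -6125, -30625]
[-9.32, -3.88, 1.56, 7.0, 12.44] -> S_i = -9.32 + 5.44*i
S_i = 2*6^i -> [2, 12, 72, 432, 2592]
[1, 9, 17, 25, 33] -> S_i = 1 + 8*i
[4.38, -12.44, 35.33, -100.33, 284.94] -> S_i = 4.38*(-2.84)^i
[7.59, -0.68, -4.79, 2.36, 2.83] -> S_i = Random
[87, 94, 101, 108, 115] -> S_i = 87 + 7*i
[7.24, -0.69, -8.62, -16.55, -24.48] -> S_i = 7.24 + -7.93*i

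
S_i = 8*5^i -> [8, 40, 200, 1000, 5000]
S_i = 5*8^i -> [5, 40, 320, 2560, 20480]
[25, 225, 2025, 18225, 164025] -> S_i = 25*9^i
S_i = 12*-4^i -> [12, -48, 192, -768, 3072]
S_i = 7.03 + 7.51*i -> [7.03, 14.54, 22.05, 29.56, 37.07]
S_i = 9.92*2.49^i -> [9.92, 24.7, 61.5, 153.15, 381.34]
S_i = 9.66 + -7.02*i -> [9.66, 2.64, -4.38, -11.4, -18.42]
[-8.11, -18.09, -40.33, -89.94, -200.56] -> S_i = -8.11*2.23^i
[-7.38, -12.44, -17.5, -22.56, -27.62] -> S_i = -7.38 + -5.06*i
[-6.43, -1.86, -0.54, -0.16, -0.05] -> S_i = -6.43*0.29^i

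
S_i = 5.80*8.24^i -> [5.8, 47.79, 393.81, 3244.96, 26738.49]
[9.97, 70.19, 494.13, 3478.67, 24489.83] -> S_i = 9.97*7.04^i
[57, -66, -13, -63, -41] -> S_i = Random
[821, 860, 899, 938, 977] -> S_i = 821 + 39*i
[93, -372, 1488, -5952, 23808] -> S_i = 93*-4^i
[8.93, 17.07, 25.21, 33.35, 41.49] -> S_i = 8.93 + 8.14*i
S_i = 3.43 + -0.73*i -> [3.43, 2.7, 1.97, 1.24, 0.51]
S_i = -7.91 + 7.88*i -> [-7.91, -0.03, 7.85, 15.73, 23.61]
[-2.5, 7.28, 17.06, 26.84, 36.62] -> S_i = -2.50 + 9.78*i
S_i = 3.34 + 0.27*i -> [3.34, 3.61, 3.88, 4.15, 4.42]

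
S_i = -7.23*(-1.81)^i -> [-7.23, 13.09, -23.69, 42.87, -77.6]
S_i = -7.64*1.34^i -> [-7.64, -10.24, -13.72, -18.38, -24.63]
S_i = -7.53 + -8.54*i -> [-7.53, -16.07, -24.61, -33.15, -41.69]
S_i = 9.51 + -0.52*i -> [9.51, 8.99, 8.47, 7.95, 7.43]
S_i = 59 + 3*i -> [59, 62, 65, 68, 71]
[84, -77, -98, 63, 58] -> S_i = Random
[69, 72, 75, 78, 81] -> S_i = 69 + 3*i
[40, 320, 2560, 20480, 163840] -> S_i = 40*8^i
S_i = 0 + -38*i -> [0, -38, -76, -114, -152]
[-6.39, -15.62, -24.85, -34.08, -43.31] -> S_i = -6.39 + -9.23*i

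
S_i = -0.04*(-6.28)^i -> [-0.04, 0.25, -1.58, 9.91, -62.22]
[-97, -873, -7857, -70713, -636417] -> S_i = -97*9^i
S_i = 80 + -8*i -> [80, 72, 64, 56, 48]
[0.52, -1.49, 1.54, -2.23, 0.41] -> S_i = Random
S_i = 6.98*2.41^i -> [6.98, 16.82, 40.54, 97.7, 235.46]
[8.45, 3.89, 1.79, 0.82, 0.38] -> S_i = 8.45*0.46^i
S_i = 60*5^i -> [60, 300, 1500, 7500, 37500]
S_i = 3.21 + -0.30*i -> [3.21, 2.91, 2.61, 2.31, 2.01]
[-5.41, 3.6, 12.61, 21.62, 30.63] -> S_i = -5.41 + 9.01*i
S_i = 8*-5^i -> [8, -40, 200, -1000, 5000]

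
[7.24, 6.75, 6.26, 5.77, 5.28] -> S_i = 7.24 + -0.49*i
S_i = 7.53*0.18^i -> [7.53, 1.36, 0.24, 0.04, 0.01]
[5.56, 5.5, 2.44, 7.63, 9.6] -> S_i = Random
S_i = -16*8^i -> [-16, -128, -1024, -8192, -65536]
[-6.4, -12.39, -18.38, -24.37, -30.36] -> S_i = -6.40 + -5.99*i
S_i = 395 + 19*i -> [395, 414, 433, 452, 471]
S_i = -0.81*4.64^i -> [-0.81, -3.76, -17.44, -80.92, -375.45]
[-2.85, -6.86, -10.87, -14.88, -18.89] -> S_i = -2.85 + -4.01*i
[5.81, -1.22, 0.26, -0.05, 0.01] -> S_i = 5.81*(-0.21)^i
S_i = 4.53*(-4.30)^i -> [4.53, -19.48, 83.76, -360.17, 1548.72]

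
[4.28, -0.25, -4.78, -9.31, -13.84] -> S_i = 4.28 + -4.53*i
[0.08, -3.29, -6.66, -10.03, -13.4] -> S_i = 0.08 + -3.37*i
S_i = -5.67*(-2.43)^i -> [-5.67, 13.78, -33.48, 81.36, -197.7]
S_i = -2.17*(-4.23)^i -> [-2.17, 9.18, -38.83, 164.24, -694.74]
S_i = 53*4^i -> [53, 212, 848, 3392, 13568]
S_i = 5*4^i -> [5, 20, 80, 320, 1280]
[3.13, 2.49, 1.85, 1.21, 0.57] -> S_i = 3.13 + -0.64*i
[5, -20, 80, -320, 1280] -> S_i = 5*-4^i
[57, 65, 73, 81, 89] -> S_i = 57 + 8*i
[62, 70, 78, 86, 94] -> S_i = 62 + 8*i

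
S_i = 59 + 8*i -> [59, 67, 75, 83, 91]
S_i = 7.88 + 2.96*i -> [7.88, 10.84, 13.8, 16.76, 19.72]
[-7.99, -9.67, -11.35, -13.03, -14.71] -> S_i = -7.99 + -1.68*i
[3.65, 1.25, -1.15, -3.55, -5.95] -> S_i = 3.65 + -2.40*i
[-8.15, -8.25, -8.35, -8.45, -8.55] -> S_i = -8.15 + -0.10*i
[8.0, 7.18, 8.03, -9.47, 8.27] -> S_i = Random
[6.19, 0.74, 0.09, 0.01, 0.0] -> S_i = 6.19*0.12^i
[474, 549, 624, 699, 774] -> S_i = 474 + 75*i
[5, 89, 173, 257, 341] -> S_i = 5 + 84*i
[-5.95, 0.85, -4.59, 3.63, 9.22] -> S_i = Random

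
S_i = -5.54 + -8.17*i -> [-5.54, -13.71, -21.88, -30.05, -38.22]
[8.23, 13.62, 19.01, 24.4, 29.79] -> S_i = 8.23 + 5.39*i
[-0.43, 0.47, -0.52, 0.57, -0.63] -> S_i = -0.43*(-1.10)^i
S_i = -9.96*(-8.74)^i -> [-9.96, 87.05, -760.82, 6649.57, -58117.25]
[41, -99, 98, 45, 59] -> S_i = Random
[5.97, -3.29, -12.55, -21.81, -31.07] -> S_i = 5.97 + -9.26*i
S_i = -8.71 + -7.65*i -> [-8.71, -16.36, -24.01, -31.66, -39.31]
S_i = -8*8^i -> [-8, -64, -512, -4096, -32768]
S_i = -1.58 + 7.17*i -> [-1.58, 5.59, 12.76, 19.93, 27.1]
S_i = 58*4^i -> [58, 232, 928, 3712, 14848]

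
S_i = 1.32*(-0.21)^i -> [1.32, -0.28, 0.06, -0.01, 0.0]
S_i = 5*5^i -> [5, 25, 125, 625, 3125]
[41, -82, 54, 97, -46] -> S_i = Random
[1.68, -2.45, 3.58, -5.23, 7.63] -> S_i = 1.68*(-1.46)^i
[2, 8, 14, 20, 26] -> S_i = 2 + 6*i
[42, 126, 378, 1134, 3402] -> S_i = 42*3^i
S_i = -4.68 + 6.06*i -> [-4.68, 1.38, 7.44, 13.5, 19.56]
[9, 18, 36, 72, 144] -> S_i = 9*2^i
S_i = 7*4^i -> [7, 28, 112, 448, 1792]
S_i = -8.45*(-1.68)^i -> [-8.45, 14.2, -23.85, 40.07, -67.31]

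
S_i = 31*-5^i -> [31, -155, 775, -3875, 19375]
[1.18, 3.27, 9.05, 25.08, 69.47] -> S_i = 1.18*2.77^i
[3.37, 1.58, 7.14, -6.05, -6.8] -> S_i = Random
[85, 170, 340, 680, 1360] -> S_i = 85*2^i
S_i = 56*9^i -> [56, 504, 4536, 40824, 367416]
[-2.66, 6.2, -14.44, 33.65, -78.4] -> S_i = -2.66*(-2.33)^i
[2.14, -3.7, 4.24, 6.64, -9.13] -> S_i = Random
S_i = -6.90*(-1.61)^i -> [-6.9, 11.11, -17.89, 28.8, -46.36]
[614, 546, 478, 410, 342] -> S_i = 614 + -68*i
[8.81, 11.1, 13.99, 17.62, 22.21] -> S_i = 8.81*1.26^i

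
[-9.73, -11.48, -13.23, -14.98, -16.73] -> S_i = -9.73 + -1.75*i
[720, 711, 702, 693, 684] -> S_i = 720 + -9*i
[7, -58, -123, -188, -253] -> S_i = 7 + -65*i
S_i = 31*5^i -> [31, 155, 775, 3875, 19375]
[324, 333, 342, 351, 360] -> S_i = 324 + 9*i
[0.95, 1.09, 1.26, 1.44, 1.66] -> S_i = 0.95*1.15^i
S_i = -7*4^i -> [-7, -28, -112, -448, -1792]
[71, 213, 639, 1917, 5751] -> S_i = 71*3^i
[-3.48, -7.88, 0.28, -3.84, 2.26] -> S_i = Random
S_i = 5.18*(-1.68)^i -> [5.18, -8.7, 14.62, -24.56, 41.26]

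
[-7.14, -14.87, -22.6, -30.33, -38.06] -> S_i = -7.14 + -7.73*i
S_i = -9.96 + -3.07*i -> [-9.96, -13.03, -16.1, -19.17, -22.24]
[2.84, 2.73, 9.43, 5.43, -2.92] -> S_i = Random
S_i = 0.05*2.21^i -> [0.05, 0.11, 0.24, 0.54, 1.19]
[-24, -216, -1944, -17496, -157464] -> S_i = -24*9^i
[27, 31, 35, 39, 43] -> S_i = 27 + 4*i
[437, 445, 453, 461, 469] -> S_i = 437 + 8*i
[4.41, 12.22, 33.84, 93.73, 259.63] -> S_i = 4.41*2.77^i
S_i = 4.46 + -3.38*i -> [4.46, 1.08, -2.3, -5.68, -9.06]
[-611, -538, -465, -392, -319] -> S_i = -611 + 73*i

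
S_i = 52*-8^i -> [52, -416, 3328, -26624, 212992]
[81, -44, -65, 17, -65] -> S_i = Random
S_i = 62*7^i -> [62, 434, 3038, 21266, 148862]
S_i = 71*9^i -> [71, 639, 5751, 51759, 465831]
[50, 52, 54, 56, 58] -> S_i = 50 + 2*i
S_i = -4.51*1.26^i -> [-4.51, -5.68, -7.16, -9.02, -11.37]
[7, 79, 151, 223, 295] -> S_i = 7 + 72*i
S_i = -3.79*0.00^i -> [-3.79, -0.0, -0.0, -0.0, -0.0]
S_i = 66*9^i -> [66, 594, 5346, 48114, 433026]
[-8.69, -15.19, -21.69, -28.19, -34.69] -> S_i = -8.69 + -6.50*i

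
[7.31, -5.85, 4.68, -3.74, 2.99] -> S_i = 7.31*(-0.80)^i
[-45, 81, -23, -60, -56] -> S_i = Random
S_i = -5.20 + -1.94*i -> [-5.2, -7.14, -9.08, -11.02, -12.96]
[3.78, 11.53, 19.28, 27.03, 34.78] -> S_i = 3.78 + 7.75*i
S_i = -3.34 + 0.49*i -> [-3.34, -2.85, -2.36, -1.87, -1.38]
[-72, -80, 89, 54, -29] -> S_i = Random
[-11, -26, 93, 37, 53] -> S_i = Random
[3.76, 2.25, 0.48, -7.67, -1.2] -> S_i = Random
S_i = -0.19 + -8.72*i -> [-0.19, -8.91, -17.63, -26.35, -35.07]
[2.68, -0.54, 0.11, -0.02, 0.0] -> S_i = 2.68*(-0.20)^i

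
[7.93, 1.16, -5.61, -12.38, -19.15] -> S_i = 7.93 + -6.77*i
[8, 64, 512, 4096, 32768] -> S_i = 8*8^i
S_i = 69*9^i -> [69, 621, 5589, 50301, 452709]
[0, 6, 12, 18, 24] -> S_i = 0 + 6*i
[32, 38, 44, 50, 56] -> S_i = 32 + 6*i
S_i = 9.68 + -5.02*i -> [9.68, 4.66, -0.36, -5.38, -10.4]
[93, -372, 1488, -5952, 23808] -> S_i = 93*-4^i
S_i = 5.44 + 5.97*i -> [5.44, 11.41, 17.38, 23.35, 29.32]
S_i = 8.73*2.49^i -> [8.73, 21.74, 54.13, 134.78, 335.59]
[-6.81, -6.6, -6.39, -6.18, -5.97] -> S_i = -6.81 + 0.21*i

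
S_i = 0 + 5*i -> [0, 5, 10, 15, 20]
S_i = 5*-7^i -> [5, -35, 245, -1715, 12005]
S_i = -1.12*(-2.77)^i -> [-1.12, 3.1, -8.59, 23.8, -65.94]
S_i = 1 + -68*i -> [1, -67, -135, -203, -271]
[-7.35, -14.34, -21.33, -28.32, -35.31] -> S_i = -7.35 + -6.99*i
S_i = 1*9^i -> [1, 9, 81, 729, 6561]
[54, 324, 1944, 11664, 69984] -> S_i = 54*6^i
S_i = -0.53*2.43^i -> [-0.53, -1.29, -3.13, -7.6, -18.48]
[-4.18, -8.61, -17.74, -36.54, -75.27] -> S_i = -4.18*2.06^i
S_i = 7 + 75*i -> [7, 82, 157, 232, 307]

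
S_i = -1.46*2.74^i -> [-1.46, -4.0, -10.96, -30.03, -82.29]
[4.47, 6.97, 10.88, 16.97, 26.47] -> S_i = 4.47*1.56^i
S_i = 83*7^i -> [83, 581, 4067, 28469, 199283]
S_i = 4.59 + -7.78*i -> [4.59, -3.19, -10.97, -18.75, -26.53]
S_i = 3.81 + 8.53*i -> [3.81, 12.34, 20.87, 29.4, 37.93]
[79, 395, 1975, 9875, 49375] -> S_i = 79*5^i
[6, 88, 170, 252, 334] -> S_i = 6 + 82*i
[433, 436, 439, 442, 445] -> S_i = 433 + 3*i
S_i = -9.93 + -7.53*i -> [-9.93, -17.46, -24.99, -32.52, -40.05]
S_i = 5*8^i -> [5, 40, 320, 2560, 20480]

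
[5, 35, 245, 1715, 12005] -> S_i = 5*7^i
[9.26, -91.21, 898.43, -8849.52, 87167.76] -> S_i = 9.26*(-9.85)^i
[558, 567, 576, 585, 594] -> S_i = 558 + 9*i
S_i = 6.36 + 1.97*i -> [6.36, 8.33, 10.3, 12.27, 14.24]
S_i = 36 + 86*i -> [36, 122, 208, 294, 380]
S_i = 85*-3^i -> [85, -255, 765, -2295, 6885]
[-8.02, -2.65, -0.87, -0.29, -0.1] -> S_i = -8.02*0.33^i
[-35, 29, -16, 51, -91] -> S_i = Random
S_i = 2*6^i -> [2, 12, 72, 432, 2592]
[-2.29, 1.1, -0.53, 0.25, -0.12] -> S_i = -2.29*(-0.48)^i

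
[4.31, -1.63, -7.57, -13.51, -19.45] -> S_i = 4.31 + -5.94*i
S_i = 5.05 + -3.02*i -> [5.05, 2.03, -0.99, -4.01, -7.03]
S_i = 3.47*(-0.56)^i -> [3.47, -1.94, 1.09, -0.61, 0.34]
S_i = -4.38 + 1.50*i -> [-4.38, -2.88, -1.38, 0.12, 1.62]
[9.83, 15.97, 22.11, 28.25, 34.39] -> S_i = 9.83 + 6.14*i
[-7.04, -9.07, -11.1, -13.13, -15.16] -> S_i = -7.04 + -2.03*i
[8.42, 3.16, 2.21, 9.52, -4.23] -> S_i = Random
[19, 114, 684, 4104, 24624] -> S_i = 19*6^i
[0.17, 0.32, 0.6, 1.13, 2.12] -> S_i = 0.17*1.88^i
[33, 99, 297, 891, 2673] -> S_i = 33*3^i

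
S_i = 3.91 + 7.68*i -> [3.91, 11.59, 19.27, 26.95, 34.63]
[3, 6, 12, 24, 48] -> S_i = 3*2^i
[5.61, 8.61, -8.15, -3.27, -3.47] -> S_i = Random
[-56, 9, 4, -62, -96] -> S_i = Random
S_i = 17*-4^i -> [17, -68, 272, -1088, 4352]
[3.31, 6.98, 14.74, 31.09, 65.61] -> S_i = 3.31*2.11^i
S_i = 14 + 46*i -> [14, 60, 106, 152, 198]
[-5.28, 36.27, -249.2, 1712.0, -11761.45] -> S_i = -5.28*(-6.87)^i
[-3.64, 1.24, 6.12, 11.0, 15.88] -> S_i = -3.64 + 4.88*i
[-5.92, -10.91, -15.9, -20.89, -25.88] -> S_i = -5.92 + -4.99*i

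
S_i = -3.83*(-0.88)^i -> [-3.83, 3.37, -2.97, 2.61, -2.3]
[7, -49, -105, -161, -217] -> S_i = 7 + -56*i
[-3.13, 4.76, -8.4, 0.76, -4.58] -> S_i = Random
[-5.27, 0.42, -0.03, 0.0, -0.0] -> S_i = -5.27*(-0.08)^i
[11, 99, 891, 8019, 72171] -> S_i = 11*9^i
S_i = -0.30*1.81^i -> [-0.3, -0.54, -0.98, -1.78, -3.22]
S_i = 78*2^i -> [78, 156, 312, 624, 1248]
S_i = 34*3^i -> [34, 102, 306, 918, 2754]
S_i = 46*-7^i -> [46, -322, 2254, -15778, 110446]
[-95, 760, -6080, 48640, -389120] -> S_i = -95*-8^i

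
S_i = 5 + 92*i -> [5, 97, 189, 281, 373]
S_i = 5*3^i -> [5, 15, 45, 135, 405]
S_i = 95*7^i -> [95, 665, 4655, 32585, 228095]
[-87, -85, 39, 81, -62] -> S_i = Random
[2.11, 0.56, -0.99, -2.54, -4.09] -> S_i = 2.11 + -1.55*i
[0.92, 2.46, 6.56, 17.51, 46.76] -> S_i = 0.92*2.67^i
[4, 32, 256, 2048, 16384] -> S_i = 4*8^i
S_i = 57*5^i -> [57, 285, 1425, 7125, 35625]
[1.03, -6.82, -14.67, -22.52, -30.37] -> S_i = 1.03 + -7.85*i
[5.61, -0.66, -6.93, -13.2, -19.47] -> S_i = 5.61 + -6.27*i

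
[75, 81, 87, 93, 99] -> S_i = 75 + 6*i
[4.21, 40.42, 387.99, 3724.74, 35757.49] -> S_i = 4.21*9.60^i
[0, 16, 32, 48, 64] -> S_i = 0 + 16*i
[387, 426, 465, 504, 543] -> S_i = 387 + 39*i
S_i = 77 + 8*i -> [77, 85, 93, 101, 109]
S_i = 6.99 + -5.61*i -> [6.99, 1.38, -4.23, -9.84, -15.45]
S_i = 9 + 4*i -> [9, 13, 17, 21, 25]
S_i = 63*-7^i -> [63, -441, 3087, -21609, 151263]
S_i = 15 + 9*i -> [15, 24, 33, 42, 51]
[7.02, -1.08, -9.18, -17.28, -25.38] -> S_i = 7.02 + -8.10*i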